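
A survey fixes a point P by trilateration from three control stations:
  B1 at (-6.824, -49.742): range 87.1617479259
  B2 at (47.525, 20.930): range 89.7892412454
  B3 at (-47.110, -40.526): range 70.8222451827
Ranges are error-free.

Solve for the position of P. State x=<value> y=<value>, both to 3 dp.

eq1: (x + 6.824)² + (y + 49.742)² = 87.1617479259²
eq2: (x − 47.525)² + (y − 20.930)² = 89.7892412454²
eq3: (x + 47.110)² + (y + 40.526)² = 70.8222451827²
eq1−eq2, eq1−eq3 (x²,y² cancel):
  108.698·x + 141.344·y = -289.080557
  -80.572·x + 18.432·y = 3922.255125
det = 108.698·18.432 − 141.344·-80.572 = 13391.890304
x = (-289.080557·18.432 − 141.344·3922.255125) / 13391.890304 = -41.795112
y = (108.698·3922.255125 − -289.080557·-80.572) / 13391.890304 = 30.096535

x=-41.795 y=30.097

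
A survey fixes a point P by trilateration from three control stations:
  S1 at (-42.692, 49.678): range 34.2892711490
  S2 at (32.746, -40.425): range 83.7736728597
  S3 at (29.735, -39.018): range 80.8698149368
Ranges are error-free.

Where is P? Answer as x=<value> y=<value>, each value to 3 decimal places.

eq1: (x + 42.692)² + (y − 49.678)² = 34.2892711490²
eq2: (x − 32.746)² + (y + 40.425)² = 83.7736728597²
eq3: (x − 29.735)² + (y + 39.018)² = 80.8698149368²
eq2−eq1, eq2−eq3 (x²,y² cancel):
  -150.876·x + 180.206·y = 7426.303555
  -6.022·x + 2.814·y = 178.194704
det = -150.876·2.814 − 180.206·-6.022 = 660.635468
x = (7426.303555·2.814 − 180.206·178.194704) / 660.635468 = -16.974772
y = (-150.876·178.194704 − 7426.303555·-6.022) / 660.635468 = 26.998090

x=-16.975 y=26.998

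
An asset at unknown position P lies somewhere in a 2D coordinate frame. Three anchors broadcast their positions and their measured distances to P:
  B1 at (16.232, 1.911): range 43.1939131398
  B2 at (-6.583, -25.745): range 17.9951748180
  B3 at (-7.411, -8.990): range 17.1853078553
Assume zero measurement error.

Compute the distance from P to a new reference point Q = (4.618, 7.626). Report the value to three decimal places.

36.794

eq1: (x − 16.232)² + (y − 1.911)² = 43.1939131398²
eq2: (x + 6.583)² + (y + 25.745)² = 17.9951748180²
eq3: (x + 7.411)² + (y + 8.990)² = 17.1853078553²
eq3−eq1, eq3−eq2 (x²,y² cancel):
  47.286·x + 21.802·y = -1438.992602
  1.656·x − 33.510·y = 541.906382
det = 47.286·-33.510 − 21.802·1.656 = -1620.657972
x = (-1438.992602·-33.510 − 21.802·541.906382) / -1620.657972 = -22.463715
y = (47.286·541.906382 − -1438.992602·1.656) / -1620.657972 = -17.281596
|P − Q| = √((-22.463715 − 4.618)² + (-17.281596 − 7.626)²) = 36.794125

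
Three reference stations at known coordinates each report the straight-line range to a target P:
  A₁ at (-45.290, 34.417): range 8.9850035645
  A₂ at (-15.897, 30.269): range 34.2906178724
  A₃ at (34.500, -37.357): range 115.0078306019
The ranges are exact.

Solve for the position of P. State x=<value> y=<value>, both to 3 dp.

eq1: (x + 45.290)² + (y − 34.417)² = 8.9850035645²
eq2: (x + 15.897)² + (y − 30.269)² = 34.2906178724²
eq3: (x − 34.500)² + (y + 37.357)² = 115.0078306019²
eq1−eq2, eq1−eq3 (x²,y² cancel):
  58.786·x − 8.296·y = -3161.903204
  159.580·x − 143.548·y = -13795.989351
det = 58.786·-143.548 − -8.296·159.580 = -7114.737048
x = (-3161.903204·-143.548 − -8.296·-13795.989351) / -7114.737048 = -47.708489
y = (58.786·-13795.989351 − -3161.903204·159.580) / -7114.737048 = 43.070392

x=-47.708 y=43.070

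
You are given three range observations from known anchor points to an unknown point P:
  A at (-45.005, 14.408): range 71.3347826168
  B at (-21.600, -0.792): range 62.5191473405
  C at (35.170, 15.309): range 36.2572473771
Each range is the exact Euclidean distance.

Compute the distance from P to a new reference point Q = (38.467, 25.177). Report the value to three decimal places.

30.024

eq1: (x + 45.005)² + (y − 14.408)² = 71.3347826168²
eq2: (x + 21.600)² + (y + 0.792)² = 62.5191473405²
eq3: (x − 35.170)² + (y − 15.309)² = 36.2572473771²
eq1−eq3, eq1−eq2 (x²,y² cancel):
  160.350·x + 1.802·y = 3012.317116
  46.810·x − 30.400·y = -585.845798
det = 160.350·-30.400 − 1.802·46.810 = -4958.991620
x = (3012.317116·-30.400 − 1.802·-585.845798) / -4958.991620 = 18.253458
y = (160.350·-585.845798 − 3012.317116·46.810) / -4958.991620 = 47.377966
|P − Q| = √((18.253458 − 38.467)² + (47.377966 − 25.177)²) = 30.024493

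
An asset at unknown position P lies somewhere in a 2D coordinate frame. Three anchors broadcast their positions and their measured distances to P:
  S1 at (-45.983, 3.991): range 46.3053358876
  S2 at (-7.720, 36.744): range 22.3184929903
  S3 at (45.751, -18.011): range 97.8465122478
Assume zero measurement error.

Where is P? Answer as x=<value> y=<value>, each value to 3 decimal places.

eq1: (x + 45.983)² + (y − 3.991)² = 46.3053358876²
eq2: (x + 7.720)² + (y − 36.744)² = 22.3184929903²
eq3: (x − 45.751)² + (y + 18.011)² = 97.8465122478²
eq2−eq3, eq2−eq1 (x²,y² cancel):
  106.942·x − 109.510·y = -8067.994644
  -76.526·x − 65.506·y = -925.424568
det = 106.942·-65.506 − -109.510·-76.526 = -15385.704912
x = (-8067.994644·-65.506 − -109.510·-925.424568) / -15385.704912 = -27.763357
y = (106.942·-925.424568 − -8067.994644·-76.526) / -15385.704912 = 46.561280

x=-27.763 y=46.561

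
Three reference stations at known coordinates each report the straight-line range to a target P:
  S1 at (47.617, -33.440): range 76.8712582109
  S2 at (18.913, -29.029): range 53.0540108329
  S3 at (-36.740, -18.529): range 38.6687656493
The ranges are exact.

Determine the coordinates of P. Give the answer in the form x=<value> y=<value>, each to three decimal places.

x=-13.891 y=12.667

eq1: (x − 47.617)² + (y + 33.440)² = 76.8712582109²
eq2: (x − 18.913)² + (y + 29.029)² = 53.0540108329²
eq3: (x + 36.740)² + (y + 18.529)² = 38.6687656493²
eq1−eq3, eq1−eq2 (x²,y² cancel):
  -168.714·x + 29.822·y = 2721.456054
  -57.408·x + 8.822·y = 909.234394
det = -168.714·8.822 − 29.822·-57.408 = 223.626468
x = (2721.456054·8.822 − 29.822·909.234394) / 223.626468 = -13.891481
y = (-168.714·909.234394 − 2721.456054·-57.408) / 223.626468 = 12.667452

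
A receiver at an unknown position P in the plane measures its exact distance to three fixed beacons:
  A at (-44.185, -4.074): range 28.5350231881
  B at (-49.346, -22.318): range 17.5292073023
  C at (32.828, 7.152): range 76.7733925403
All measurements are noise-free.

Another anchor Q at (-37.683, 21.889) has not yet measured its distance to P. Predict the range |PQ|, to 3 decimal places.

eq1: (x + 44.185)² + (y + 4.074)² = 28.5350231881²
eq2: (x + 49.346)² + (y + 22.318)² = 17.5292073023²
eq3: (x − 32.828)² + (y − 7.152)² = 76.7733925403²
eq3−eq1, eq3−eq2 (x²,y² cancel):
  -154.026·x − 22.452·y = 5919.989267
  -164.348·x − 58.940·y = 7391.172845
det = -154.026·-58.940 − -22.452·-164.348 = 5388.351144
x = (5919.989267·-58.940 − -22.452·7391.172845) / 5388.351144 = -33.957986
y = (-154.026·7391.172845 − 5919.989267·-164.348) / 5388.351144 = -30.713364
|P − Q| = √((-33.957986 − -37.683)² + (-30.713364 − 21.889)²) = 52.734092

52.734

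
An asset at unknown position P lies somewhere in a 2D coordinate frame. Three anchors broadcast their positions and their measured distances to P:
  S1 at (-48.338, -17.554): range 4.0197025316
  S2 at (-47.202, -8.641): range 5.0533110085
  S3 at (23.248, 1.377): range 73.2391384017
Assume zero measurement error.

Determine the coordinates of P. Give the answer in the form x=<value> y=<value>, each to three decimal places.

x=-48.457 y=-13.536

eq1: (x + 48.338)² + (y + 17.554)² = 4.0197025316²
eq2: (x + 47.202)² + (y + 8.641)² = 5.0533110085²
eq3: (x − 23.248)² + (y − 1.377)² = 73.2391384017²
eq1−eq2, eq1−eq3 (x²,y² cancel):
  2.272·x + 17.826·y = -351.387419
  143.172·x + 37.862·y = -7450.152912
det = 2.272·37.862 − 17.826·143.172 = -2466.161608
x = (-351.387419·37.862 − 17.826·-7450.152912) / -2466.161608 = -48.456758
y = (2.272·-7450.152912 − -351.387419·143.172) / -2466.161608 = -13.536052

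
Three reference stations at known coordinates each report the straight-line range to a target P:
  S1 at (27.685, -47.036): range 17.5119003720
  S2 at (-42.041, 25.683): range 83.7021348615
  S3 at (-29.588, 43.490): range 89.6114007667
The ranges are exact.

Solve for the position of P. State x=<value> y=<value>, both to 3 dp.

eq1: (x − 27.685)² + (y + 47.036)² = 17.5119003720²
eq2: (x + 42.041)² + (y − 25.683)² = 83.7021348615²
eq3: (x + 29.588)² + (y − 43.490)² = 89.6114007667²
eq3−eq2, eq3−eq1 (x²,y² cancel):
  -24.906·x − 35.614·y = 684.388093
  114.546·x − 181.052·y = 7935.551170
det = -24.906·-181.052 − -35.614·114.546 = 8588.722356
x = (684.388093·-181.052 − -35.614·7935.551170) / 8588.722356 = 18.478521
y = (-24.906·7935.551170 − 684.388093·114.546) / 8588.722356 = -32.139443

x=18.479 y=-32.139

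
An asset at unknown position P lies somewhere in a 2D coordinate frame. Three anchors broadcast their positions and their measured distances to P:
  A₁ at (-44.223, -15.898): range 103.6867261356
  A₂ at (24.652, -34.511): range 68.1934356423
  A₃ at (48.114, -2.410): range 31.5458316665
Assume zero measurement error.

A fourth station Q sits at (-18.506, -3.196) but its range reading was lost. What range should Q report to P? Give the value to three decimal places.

eq1: (x + 44.223)² + (y + 15.898)² = 103.6867261356²
eq2: (x − 24.652)² + (y + 34.511)² = 68.1934356423²
eq3: (x − 48.114)² + (y + 2.410)² = 31.5458316665²
eq1−eq2, eq1−eq3 (x²,y² cancel):
  137.750·x − 37.226·y = 5690.902604
  184.674·x + 26.976·y = 9868.142644
det = 137.750·26.976 − -37.226·184.674 = 10590.618324
x = (5690.902604·26.976 − -37.226·9868.142644) / 10590.618324 = 49.182139
y = (137.750·9868.142644 − 5690.902604·184.674) / 10590.618324 = 29.117743
|P − Q| = √((49.182139 − -18.506)² + (29.117743 − -3.196)²) = 75.005748

75.006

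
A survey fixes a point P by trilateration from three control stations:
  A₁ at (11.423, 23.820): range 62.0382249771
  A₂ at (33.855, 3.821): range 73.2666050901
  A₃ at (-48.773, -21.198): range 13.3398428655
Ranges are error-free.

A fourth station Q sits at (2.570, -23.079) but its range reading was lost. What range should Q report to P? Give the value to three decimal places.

eq1: (x − 11.423)² + (y − 23.820)² = 62.0382249771²
eq2: (x − 33.855)² + (y − 3.821)² = 73.2666050901²
eq3: (x + 48.773)² + (y + 21.198)² = 13.3398428655²
eq2−eq3, eq2−eq1 (x²,y² cancel):
  -165.256·x − 50.038·y = 6857.443681
  -44.864·x + 39.998·y = 1056.370326
det = -165.256·39.998 − -50.038·-44.864 = -8854.814320
x = (6857.443681·39.998 − -50.038·1056.370326) / -8854.814320 = -36.945178
y = (-165.256·1056.370326 − 6857.443681·-44.864) / -8854.814320 = -15.029205
|P − Q| = √((-36.945178 − 2.570)² + (-15.029205 − -23.079)²) = 40.326771

40.327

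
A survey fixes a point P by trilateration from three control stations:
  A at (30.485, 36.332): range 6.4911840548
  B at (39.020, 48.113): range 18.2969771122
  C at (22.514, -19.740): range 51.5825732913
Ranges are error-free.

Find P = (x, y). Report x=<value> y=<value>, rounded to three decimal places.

eq1: (x − 30.485)² + (y − 36.332)² = 6.4911840548²
eq2: (x − 39.020)² + (y − 48.113)² = 18.2969771122²
eq3: (x − 22.514)² + (y + 19.740)² = 51.5825732913²
eq2−eq1, eq2−eq3 (x²,y² cancel):
  -17.070·x − 23.562·y = -1295.427819
  -33.012·x − 135.706·y = -5266.855869
det = -17.070·-135.706 − -23.562·-33.012 = 1538.672676
x = (-1295.427819·-135.706 − -23.562·-5266.855869) / 1538.672676 = 33.600174
y = (-17.070·-5266.855869 − -1295.427819·-33.012) / 1538.672676 = 30.637164

x=33.600 y=30.637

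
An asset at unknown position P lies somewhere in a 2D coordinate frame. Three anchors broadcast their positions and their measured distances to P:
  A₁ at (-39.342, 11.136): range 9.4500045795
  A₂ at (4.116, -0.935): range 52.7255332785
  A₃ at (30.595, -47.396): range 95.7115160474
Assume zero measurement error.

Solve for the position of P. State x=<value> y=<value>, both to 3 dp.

eq1: (x + 39.342)² + (y − 11.136)² = 9.4500045795²
eq2: (x − 4.116)² + (y + 0.935)² = 52.7255332785²
eq3: (x − 30.595)² + (y + 47.396)² = 95.7115160474²
eq2−eq3, eq2−eq1 (x²,y² cancel):
  52.958·x − 92.922·y = -3216.093285
  -86.916·x + 24.142·y = 4344.667052
det = 52.958·24.142 − -92.922·-86.916 = -6797.896516
x = (-3216.093285·24.142 − -92.922·4344.667052) / -6797.896516 = -47.966636
y = (52.958·4344.667052 − -3216.093285·-86.916) / -6797.896516 = 7.273586

x=-47.967 y=7.274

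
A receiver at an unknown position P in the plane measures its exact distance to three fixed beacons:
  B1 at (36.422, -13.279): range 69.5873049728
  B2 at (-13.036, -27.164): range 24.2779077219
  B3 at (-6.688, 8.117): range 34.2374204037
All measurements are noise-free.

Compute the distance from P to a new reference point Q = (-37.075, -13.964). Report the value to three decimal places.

eq1: (x − 36.422)² + (y + 13.279)² = 69.5873049728²
eq2: (x + 13.036)² + (y + 27.164)² = 24.2779077219²
eq3: (x + 6.688)² + (y − 8.117)² = 34.2374204037²
eq1−eq3, eq1−eq2 (x²,y² cancel):
  -86.220·x + 42.792·y = 2277.913165
  -98.916·x − 27.770·y = 3657.902477
det = -86.220·-27.770 − 42.792·-98.916 = 6627.142872
x = (2277.913165·-27.770 − 42.792·3657.902477) / 6627.142872 = -33.164610
y = (-86.220·3657.902477 − 2277.913165·-98.916) / 6627.142872 = -13.589913
|P − Q| = √((-33.164610 − -37.075)² + (-13.589913 − -13.964)²) = 3.928242

3.928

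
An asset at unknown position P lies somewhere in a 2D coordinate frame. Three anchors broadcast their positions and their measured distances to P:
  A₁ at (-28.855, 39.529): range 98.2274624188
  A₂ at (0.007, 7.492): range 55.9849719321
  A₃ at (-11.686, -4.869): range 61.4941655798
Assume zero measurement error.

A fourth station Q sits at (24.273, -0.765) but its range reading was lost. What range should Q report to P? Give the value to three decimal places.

eq1: (x + 28.855)² + (y − 39.529)² = 98.2274624188²
eq2: (x − 0.007)² + (y − 7.492)² = 55.9849719321²
eq3: (x + 11.686)² + (y + 4.869)² = 61.4941655798²
eq1−eq3, eq1−eq2 (x²,y² cancel):
  34.338·x − 88.796·y = 3632.218864
  57.724·x − 64.074·y = 4175.294538
det = 34.338·-64.074 − -88.796·57.724 = 2925.487292
x = (3632.218864·-64.074 − -88.796·4175.294538) / 2925.487292 = 47.178008
y = (34.338·4175.294538 − 3632.218864·57.724) / 2925.487292 = -22.661161
|P − Q| = √((47.178008 − 24.273)² + (-22.661161 − -0.765)²) = 31.687241

31.687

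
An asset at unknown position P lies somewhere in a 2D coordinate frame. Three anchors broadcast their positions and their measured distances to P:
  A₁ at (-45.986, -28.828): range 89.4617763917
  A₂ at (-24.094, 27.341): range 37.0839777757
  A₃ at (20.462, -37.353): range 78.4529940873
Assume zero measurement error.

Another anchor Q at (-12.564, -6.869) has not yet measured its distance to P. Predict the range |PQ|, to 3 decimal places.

52.702

eq1: (x + 45.986)² + (y + 28.828)² = 89.4617763917²
eq2: (x + 24.094)² + (y − 27.341)² = 37.0839777757²
eq3: (x − 20.462)² + (y + 37.353)² = 78.4529940873²
eq2−eq1, eq2−eq3 (x²,y² cancel):
  -43.784·x − 112.338·y = -5010.473364
  89.112·x − 129.388·y = -4293.761938
det = -43.784·-129.388 − -112.338·89.112 = 15675.788048
x = (-5010.473364·-129.388 − -112.338·-4293.761938) / 15675.788048 = 10.585911
y = (-43.784·-4293.761938 − -5010.473364·89.112) / 15675.788048 = 40.475884
|P − Q| = √((10.585911 − -12.564)² + (40.475884 − -6.869)²) = 52.701579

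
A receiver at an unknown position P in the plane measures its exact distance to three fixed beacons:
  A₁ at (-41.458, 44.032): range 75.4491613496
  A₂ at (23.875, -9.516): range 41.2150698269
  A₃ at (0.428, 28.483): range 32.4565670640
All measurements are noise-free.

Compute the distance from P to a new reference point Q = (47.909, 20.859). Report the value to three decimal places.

eq1: (x + 41.458)² + (y − 44.032)² = 75.4491613496²
eq2: (x − 23.875)² + (y + 9.516)² = 41.2150698269²
eq3: (x − 0.428)² + (y − 28.483)² = 32.4565670640²
eq1−eq3, eq1−eq2 (x²,y² cancel):
  83.772·x − 31.098·y = 1793.028888
  130.666·x − 107.096·y = 996.881061
det = 83.772·-107.096 − -31.098·130.666 = -4908.194844
x = (1793.028888·-107.096 − -31.098·996.881061) / -4908.194844 = 32.807421
y = (83.772·996.881061 − 1793.028888·130.666) / -4908.194844 = 30.719480
|P − Q| = √((32.807421 − 47.909)² + (30.719480 − 20.859)²) = 18.035708

18.036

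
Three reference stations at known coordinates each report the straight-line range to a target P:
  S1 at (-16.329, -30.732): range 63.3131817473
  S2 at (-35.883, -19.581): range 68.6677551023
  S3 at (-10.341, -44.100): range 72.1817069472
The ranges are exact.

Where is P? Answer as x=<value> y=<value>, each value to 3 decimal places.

eq1: (x + 16.329)² + (y + 30.732)² = 63.3131817473²
eq2: (x + 35.883)² + (y + 19.581)² = 68.6677551023²
eq3: (x + 10.341)² + (y + 44.100)² = 72.1817069472²
eq2−eq3, eq2−eq1 (x²,y² cancel):
  51.084·x − 49.038·y = -114.197196
  39.108·x − 22.302·y = 246.788423
det = 51.084·-22.302 − -49.038·39.108 = 778.502736
x = (-114.197196·-22.302 − -49.038·246.788423) / 778.502736 = 18.816680
y = (51.084·246.788423 − -114.197196·39.108) / 778.502736 = 21.930512

x=18.817 y=21.931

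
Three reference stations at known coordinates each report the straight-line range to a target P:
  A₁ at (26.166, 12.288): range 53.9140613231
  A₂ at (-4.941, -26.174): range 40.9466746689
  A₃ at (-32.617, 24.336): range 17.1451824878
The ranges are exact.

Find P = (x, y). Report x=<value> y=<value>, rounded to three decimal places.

x=-27.573 y=7.949

eq1: (x − 26.166)² + (y − 12.288)² = 53.9140613231²
eq2: (x + 4.941)² + (y + 26.174)² = 40.9466746689²
eq3: (x + 32.617)² + (y − 24.336)² = 17.1451824878²
eq3−eq1, eq3−eq2 (x²,y² cancel):
  117.566·x − 24.096·y = -3433.223811
  55.352·x − 101.020·y = -2329.290712
det = 117.566·-101.020 − -24.096·55.352 = -10542.755528
x = (-3433.223811·-101.020 − -24.096·-2329.290712) / -10542.755528 = -27.573216
y = (117.566·-2329.290712 − -3433.223811·55.352) / -10542.755528 = 7.949495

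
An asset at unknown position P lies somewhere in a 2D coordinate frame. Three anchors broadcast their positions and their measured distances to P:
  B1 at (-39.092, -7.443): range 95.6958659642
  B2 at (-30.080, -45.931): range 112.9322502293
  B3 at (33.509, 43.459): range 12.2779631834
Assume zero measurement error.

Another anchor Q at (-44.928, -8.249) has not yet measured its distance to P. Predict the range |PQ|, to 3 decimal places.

101.221

eq1: (x + 39.092)² + (y + 7.443)² = 95.6958659642²
eq2: (x + 30.080)² + (y + 45.931)² = 112.9322502293²
eq3: (x − 33.509)² + (y − 43.459)² = 12.2779631834²
eq3−eq1, eq3−eq2 (x²,y² cancel):
  -145.202·x − 101.804·y = -10434.905432
  -127.178·x − 178.780·y = -12600.019363
det = -145.202·-178.780 − -101.804·-127.178 = 13011.984448
x = (-10434.905432·-178.780 − -101.804·-12600.019363) / 13011.984448 = 44.791017
y = (-145.202·-12600.019363 − -10434.905432·-127.178) / 13011.984448 = 38.614987
|P − Q| = √((44.791017 − -44.928)² + (38.614987 − -8.249)²) = 101.221220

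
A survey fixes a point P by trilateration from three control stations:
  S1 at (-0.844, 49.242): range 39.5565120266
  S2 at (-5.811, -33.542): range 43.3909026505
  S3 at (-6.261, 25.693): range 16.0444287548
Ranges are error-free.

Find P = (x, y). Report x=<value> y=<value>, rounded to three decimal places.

eq1: (x + 0.844)² + (y − 49.242)² = 39.5565120266²
eq2: (x + 5.811)² + (y + 33.542)² = 43.3909026505²
eq3: (x + 6.261)² + (y − 25.693)² = 16.0444287548²
eq1−eq3, eq1−eq2 (x²,y² cancel):
  -10.834·x − 47.098·y = -418.862580
  -9.934·x − 165.568·y = -1584.706204
det = -10.834·-165.568 − -47.098·-9.934 = 1325.892180
x = (-418.862580·-165.568 − -47.098·-1584.706204) / 1325.892180 = -3.986940
y = (-10.834·-1584.706204 − -418.862580·-9.934) / 1325.892180 = 9.810546

x=-3.987 y=9.811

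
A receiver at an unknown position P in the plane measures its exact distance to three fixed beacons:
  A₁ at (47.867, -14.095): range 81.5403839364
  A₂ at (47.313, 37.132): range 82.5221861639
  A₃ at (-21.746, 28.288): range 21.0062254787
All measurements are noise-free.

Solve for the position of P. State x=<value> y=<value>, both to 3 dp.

eq1: (x − 47.867)² + (y + 14.095)² = 81.5403839364²
eq2: (x − 47.313)² + (y − 37.132)² = 82.5221861639²
eq3: (x + 21.746)² + (y − 28.288)² = 21.0062254787²
eq2−eq3, eq2−eq1 (x²,y² cancel):
  -138.118·x − 17.688·y = 4024.443767
  1.108·x − 102.454·y = -966.309682
det = -138.118·-102.454 − -17.688·1.108 = 14170.339876
x = (4024.443767·-102.454 − -17.688·-966.309682) / 14170.339876 = -30.303610
y = (-138.118·-966.309682 − 4024.443767·1.108) / 14170.339876 = 9.103923

x=-30.304 y=9.104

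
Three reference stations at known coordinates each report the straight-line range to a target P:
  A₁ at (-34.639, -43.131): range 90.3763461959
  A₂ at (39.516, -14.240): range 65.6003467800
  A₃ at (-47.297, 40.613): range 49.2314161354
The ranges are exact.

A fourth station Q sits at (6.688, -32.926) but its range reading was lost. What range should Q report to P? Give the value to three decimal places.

72.602

eq1: (x + 34.639)² + (y + 43.131)² = 90.3763461959²
eq2: (x − 39.516)² + (y + 14.240)² = 65.6003467800²
eq3: (x + 47.297)² + (y − 40.613)² = 49.2314161354²
eq2−eq1, eq2−eq3 (x²,y² cancel):
  -148.310·x − 57.782·y = -2568.626828
  -173.626·x + 109.706·y = 4001.803285
det = -148.310·109.706 − -57.782·-173.626 = -26302.954392
x = (-2568.626828·109.706 − -57.782·4001.803285) / -26302.954392 = 1.922277
y = (-148.310·4001.803285 − -2568.626828·-173.626) / -26302.954392 = 39.519813
|P − Q| = √((1.922277 − 6.688)² + (39.519813 − -32.926)²) = 72.602396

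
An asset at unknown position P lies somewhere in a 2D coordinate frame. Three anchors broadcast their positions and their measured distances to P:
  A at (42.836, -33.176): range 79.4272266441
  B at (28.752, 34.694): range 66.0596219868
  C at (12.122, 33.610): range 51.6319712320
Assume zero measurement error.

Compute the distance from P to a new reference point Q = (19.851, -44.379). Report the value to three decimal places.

66.824

eq1: (x − 42.836)² + (y + 33.176)² = 79.4272266441²
eq2: (x − 28.752)² + (y − 34.694)² = 66.0596219868²
eq3: (x − 12.122)² + (y − 33.610)² = 51.6319712320²
eq2−eq3, eq2−eq1 (x²,y² cancel):
  -33.260·x − 2.168·y = 944.237048
  28.168·x − 135.740·y = -1039.591943
det = -33.260·-135.740 − -2.168·28.168 = 4575.780624
x = (944.237048·-135.740 − -2.168·-1039.591943) / 4575.780624 = -28.503240
y = (-33.260·-1039.591943 − 944.237048·28.168) / 4575.780624 = 1.743868
|P − Q| = √((-28.503240 − 19.851)² + (1.743868 − -44.379)²) = 66.824034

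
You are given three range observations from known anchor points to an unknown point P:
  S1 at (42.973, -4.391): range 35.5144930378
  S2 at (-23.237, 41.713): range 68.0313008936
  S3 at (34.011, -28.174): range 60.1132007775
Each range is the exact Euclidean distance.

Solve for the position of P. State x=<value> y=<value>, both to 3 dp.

eq1: (x − 42.973)² + (y + 4.391)² = 35.5144930378²
eq2: (x + 23.237)² + (y − 41.713)² = 68.0313008936²
eq3: (x − 34.011)² + (y + 28.174)² = 60.1132007775²
eq3−eq1, eq3−eq2 (x²,y² cancel):
  17.924·x + 47.566·y = 2267.754905
  -114.496·x + 139.774·y = -685.250853
det = 17.924·139.774 − 47.566·-114.496 = 7951.425912
x = (2267.754905·139.774 − 47.566·-685.250853) / 7951.425912 = 43.962909
y = (17.924·-685.250853 − 2267.754905·-114.496) / 7951.425912 = 31.109694

x=43.963 y=31.110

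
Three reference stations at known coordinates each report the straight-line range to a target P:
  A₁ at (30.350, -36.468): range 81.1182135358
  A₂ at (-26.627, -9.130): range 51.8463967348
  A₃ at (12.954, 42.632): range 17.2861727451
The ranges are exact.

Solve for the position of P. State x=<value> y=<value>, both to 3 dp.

eq1: (x − 30.350)² + (y + 36.468)² = 81.1182135358²
eq2: (x + 26.627)² + (y + 9.130)² = 51.8463967348²
eq3: (x − 12.954)² + (y − 42.632)² = 17.2861727451²
eq1−eq2, eq1−eq3 (x²,y² cancel):
  -113.954·x + 54.676·y = 2433.432218
  -34.792·x + 158.200·y = 6015.608815
det = -113.954·158.200 − 54.676·-34.792 = -16125.235408
x = (2433.432218·158.200 − 54.676·6015.608815) / -16125.235408 = -3.476510
y = (-113.954·6015.608815 − 2433.432218·-34.792) / -16125.235408 = 37.260772

x=-3.477 y=37.261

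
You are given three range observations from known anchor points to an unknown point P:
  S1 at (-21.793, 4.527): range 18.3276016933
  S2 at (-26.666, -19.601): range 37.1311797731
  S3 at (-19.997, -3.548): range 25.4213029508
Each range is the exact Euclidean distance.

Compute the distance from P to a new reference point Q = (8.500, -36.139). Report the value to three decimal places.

eq1: (x + 21.793)² + (y − 4.527)² = 18.3276016933²
eq2: (x + 26.666)² + (y + 19.601)² = 37.1311797731²
eq3: (x + 19.997)² + (y + 3.548)² = 25.4213029508²
eq3−eq1, eq3−eq2 (x²,y² cancel):
  -3.592·x + 16.150·y = 393.301925
  -13.338·x − 32.106·y = -49.675424
det = -3.592·-32.106 − 16.150·-13.338 = 330.733452
x = (393.301925·-32.106 − 16.150·-49.675424) / 330.733452 = -35.754150
y = (-3.592·-49.675424 − 393.301925·-13.338) / 330.733452 = 16.400806
|P − Q| = √((-35.754150 − 8.500)² + (16.400806 − -36.139)²) = 68.693966

68.694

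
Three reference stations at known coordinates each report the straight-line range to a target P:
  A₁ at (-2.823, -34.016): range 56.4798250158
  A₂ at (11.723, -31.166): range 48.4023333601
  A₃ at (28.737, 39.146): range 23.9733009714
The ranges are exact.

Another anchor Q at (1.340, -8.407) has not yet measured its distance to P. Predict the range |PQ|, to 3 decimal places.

eq1: (x + 2.823)² + (y + 34.016)² = 56.4798250158²
eq2: (x − 11.723)² + (y + 31.166)² = 48.4023333601²
eq3: (x − 28.737)² + (y − 39.146)² = 23.9733009714²
eq3−eq2, eq3−eq1 (x²,y² cancel):
  -34.028·x − 140.624·y = -3017.542915
  -63.120·x − 146.324·y = -3808.418374
det = -34.028·-146.324 − -140.624·-63.120 = -3897.073808
x = (-3017.542915·-146.324 − -140.624·-3808.418374) / -3897.073808 = 24.124787
y = (-34.028·-3808.418374 − -3017.542915·-63.120) / -3897.073808 = 15.620553
|P − Q| = √((24.124787 − 1.340)² + (15.620553 − -8.407)²) = 33.112986

33.113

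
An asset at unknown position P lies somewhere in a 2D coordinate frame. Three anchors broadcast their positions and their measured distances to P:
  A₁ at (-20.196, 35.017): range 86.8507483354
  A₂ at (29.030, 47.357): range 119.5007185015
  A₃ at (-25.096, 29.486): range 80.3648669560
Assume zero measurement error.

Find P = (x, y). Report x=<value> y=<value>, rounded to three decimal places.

x=-41.353 y=-49.217

eq1: (x + 20.196)² + (y − 35.017)² = 86.8507483354²
eq2: (x − 29.030)² + (y − 47.357)² = 119.5007185015²
eq3: (x + 25.096)² + (y − 29.486)² = 80.3648669560²
eq1−eq2, eq1−eq3 (x²,y² cancel):
  98.452·x + 24.680·y = -5286.011592
  -9.800·x − 11.062·y = 949.705353
det = 98.452·-11.062 − 24.680·-9.800 = -847.212024
x = (-5286.011592·-11.062 − 24.680·949.705353) / -847.212024 = -41.353441
y = (98.452·949.705353 − -5286.011592·-9.800) / -847.212024 = -49.217288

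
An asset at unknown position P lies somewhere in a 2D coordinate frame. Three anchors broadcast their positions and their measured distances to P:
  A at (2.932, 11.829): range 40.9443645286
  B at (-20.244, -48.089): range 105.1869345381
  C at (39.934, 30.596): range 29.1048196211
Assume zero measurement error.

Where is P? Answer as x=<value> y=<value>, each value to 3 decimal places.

x=18.113 y=49.855

eq1: (x − 2.932)² + (y − 11.829)² = 40.9443645286²
eq2: (x + 20.244)² + (y + 48.089)² = 105.1869345381²
eq3: (x − 39.934)² + (y − 30.596)² = 29.1048196211²
eq3−eq2, eq3−eq1 (x²,y² cancel):
  -120.356·x − 157.370·y = -10025.668787
  -74.004·x − 37.534·y = -3211.668168
det = -120.356·-37.534 − -157.370·-74.004 = -7128.567376
x = (-10025.668787·-37.534 − -157.370·-3211.668168) / -7128.567376 = 18.112583
y = (-120.356·-3211.668168 − -10025.668787·-74.004) / -7128.567376 = 49.855187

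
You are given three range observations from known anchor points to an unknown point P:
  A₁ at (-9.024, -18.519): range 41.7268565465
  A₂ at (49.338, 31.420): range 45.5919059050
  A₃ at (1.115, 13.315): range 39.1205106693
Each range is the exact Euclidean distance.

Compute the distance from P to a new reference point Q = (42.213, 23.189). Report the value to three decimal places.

eq1: (x + 9.024)² + (y + 18.519)² = 41.7268565465²
eq2: (x − 49.338)² + (y − 31.420)² = 45.5919059050²
eq3: (x − 1.115)² + (y − 13.315)² = 39.1205106693²
eq2−eq1, eq2−eq3 (x²,y² cancel):
  -116.724·x − 99.878·y = -2659.577380
  -96.446·x − 36.210·y = -2694.714665
det = -116.724·-36.210 − -99.878·-96.446 = -5406.257548
x = (-2659.577380·-36.210 − -99.878·-2694.714665) / -5406.257548 = 31.970252
y = (-116.724·-2694.714665 − -2659.577380·-96.446) / -5406.257548 = -10.734279
|P − Q| = √((31.970252 − 42.213)² + (-10.734279 − 23.189)²) = 35.435896

35.436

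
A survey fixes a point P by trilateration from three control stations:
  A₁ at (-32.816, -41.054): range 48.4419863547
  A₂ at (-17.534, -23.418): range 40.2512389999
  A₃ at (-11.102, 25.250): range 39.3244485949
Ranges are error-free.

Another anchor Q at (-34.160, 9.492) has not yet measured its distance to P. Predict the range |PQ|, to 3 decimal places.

eq1: (x + 32.816)² + (y + 41.054)² = 48.4419863547²
eq2: (x + 17.534)² + (y + 23.418)² = 40.2512389999²
eq3: (x + 11.102)² + (y − 25.250)² = 39.3244485949²
eq1−eq2, eq1−eq3 (x²,y² cancel):
  30.564·x + 35.272·y = -1180.013091
  43.428·x + 132.608·y = -1201.290083
det = 30.564·132.608 − 35.272·43.428 = 2521.238496
x = (-1180.013091·132.608 − 35.272·-1201.290083) / 2521.238496 = -45.258421
y = (30.564·-1201.290083 − -1180.013091·43.428) / 2521.238496 = 5.762794
|P − Q| = √((-45.258421 − -34.160)² + (5.762794 − 9.492)²) = 11.708199

11.708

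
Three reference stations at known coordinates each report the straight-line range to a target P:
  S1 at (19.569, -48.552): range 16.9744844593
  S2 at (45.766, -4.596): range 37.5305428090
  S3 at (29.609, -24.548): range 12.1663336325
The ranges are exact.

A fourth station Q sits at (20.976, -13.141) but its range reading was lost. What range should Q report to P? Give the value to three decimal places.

18.482

eq1: (x − 19.569)² + (y + 48.552)² = 16.9744844593²
eq2: (x − 45.766)² + (y + 4.596)² = 37.5305428090²
eq3: (x − 29.609)² + (y + 24.548)² = 12.1663336325²
eq1−eq3, eq1−eq2 (x²,y² cancel):
  20.080·x + 48.008·y = -1120.831831
  52.394·x + 87.912·y = -1745.001014
det = 20.080·87.912 − 48.008·52.394 = -750.058192
x = (-1120.831831·87.912 − 48.008·-1745.001014) / -750.058192 = 19.679219
y = (20.080·-1745.001014 − -1120.831831·52.394) / -750.058192 = -31.577873
|P − Q| = √((19.679219 − 20.976)² + (-31.577873 − -13.141)²) = 18.482423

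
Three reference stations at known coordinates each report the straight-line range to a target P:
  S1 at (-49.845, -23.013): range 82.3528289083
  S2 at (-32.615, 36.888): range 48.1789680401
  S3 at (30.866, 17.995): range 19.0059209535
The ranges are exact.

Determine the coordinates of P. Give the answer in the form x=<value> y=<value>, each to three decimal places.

eq1: (x + 49.845)² + (y + 23.013)² = 82.3528289083²
eq2: (x + 32.615)² + (y − 36.888)² = 48.1789680401²
eq3: (x − 30.866)² + (y − 17.995)² = 19.0059209535²
eq3−eq2, eq3−eq1 (x²,y² cancel):
  -126.962·x + 37.786·y = -812.055142
  -161.422·x − 82.016·y = -4683.171185
det = -126.962·-82.016 − 37.786·-161.422 = 16512.407084
x = (-812.055142·-82.016 − 37.786·-4683.171185) / 16512.407084 = 14.750110
y = (-126.962·-4683.171185 − -812.055142·-161.422) / 16512.407084 = 28.069876

x=14.750 y=28.070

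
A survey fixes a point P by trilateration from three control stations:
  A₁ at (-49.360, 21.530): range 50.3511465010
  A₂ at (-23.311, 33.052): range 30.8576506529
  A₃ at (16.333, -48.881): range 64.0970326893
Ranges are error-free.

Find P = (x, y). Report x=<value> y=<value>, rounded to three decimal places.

x=0.293 y=13.177

eq1: (x + 49.360)² + (y − 21.530)² = 50.3511465010²
eq2: (x + 23.311)² + (y − 33.052)² = 30.8576506529²
eq3: (x − 16.333)² + (y + 48.881)² = 64.0970326893²
eq3−eq2, eq3−eq1 (x²,y² cancel):
  -79.288·x + 163.866·y = 2135.953371
  -131.386·x + 140.822·y = 1817.023096
det = -79.288·140.822 − 163.866·-131.386 = 10364.203540
x = (2135.953371·140.822 − 163.866·1817.023096) / 10364.203540 = 0.293406
y = (-79.288·1817.023096 − 2135.953371·-131.386) / 10364.203540 = 13.176723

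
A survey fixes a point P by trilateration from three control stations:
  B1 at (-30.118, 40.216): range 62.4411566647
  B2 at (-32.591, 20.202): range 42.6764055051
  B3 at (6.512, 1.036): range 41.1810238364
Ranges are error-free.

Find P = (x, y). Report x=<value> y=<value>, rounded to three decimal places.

x=-27.508 y=-22.171

eq1: (x + 30.118)² + (y − 40.216)² = 62.4411566647²
eq2: (x + 32.591)² + (y − 20.202)² = 42.6764055051²
eq3: (x − 6.512)² + (y − 1.036)² = 41.1810238364²
eq3−eq1, eq3−eq2 (x²,y² cancel):
  -73.260·x + 78.360·y = 277.919819
  -78.206·x + 38.332·y = 1301.415782
det = -73.260·38.332 − 78.360·-78.206 = 3320.019840
x = (277.919819·38.332 − 78.360·1301.415782) / 3320.019840 = -27.507582
y = (-73.260·1301.415782 − 277.919819·-78.206) / 3320.019840 = -22.170567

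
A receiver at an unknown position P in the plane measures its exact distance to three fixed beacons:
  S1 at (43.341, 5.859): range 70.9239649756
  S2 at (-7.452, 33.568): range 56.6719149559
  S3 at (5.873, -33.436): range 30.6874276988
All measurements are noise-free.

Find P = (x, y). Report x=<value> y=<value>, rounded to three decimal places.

eq1: (x − 43.341)² + (y − 5.859)² = 70.9239649756²
eq2: (x + 7.452)² + (y − 33.568)² = 56.6719149559²
eq3: (x − 5.873)² + (y + 33.436)² = 30.6874276988²
eq3−eq2, eq3−eq1 (x²,y² cancel):
  -26.650·x + 134.008·y = -2240.103023
  74.936·x + 78.590·y = -3328.178652
det = -26.650·78.590 − 134.008·74.936 = -12136.446988
x = (-2240.103023·78.590 − 134.008·-3328.178652) / -12136.446988 = -22.243155
y = (-26.650·-3328.178652 − -2240.103023·74.936) / -12136.446988 = -21.139657

x=-22.243 y=-21.140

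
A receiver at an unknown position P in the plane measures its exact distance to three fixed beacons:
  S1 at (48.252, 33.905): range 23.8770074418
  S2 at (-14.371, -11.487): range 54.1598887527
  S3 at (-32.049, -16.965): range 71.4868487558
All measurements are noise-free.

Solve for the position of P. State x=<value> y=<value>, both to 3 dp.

eq1: (x − 48.252)² + (y − 33.905)² = 23.8770074418²
eq2: (x + 14.371)² + (y + 11.487)² = 54.1598887527²
eq3: (x + 32.049)² + (y + 16.965)² = 71.4868487558²
eq3−eq2, eq3−eq1 (x²,y² cancel):
  35.356·x + 10.956·y = 1200.603179
  160.602·x + 101.740·y = 6703.112964
det = 35.356·101.740 − 10.956·160.602 = 1837.563928
x = (1200.603179·101.740 − 10.956·6703.112964) / 1837.563928 = 26.507955
y = (35.356·6703.112964 − 1200.603179·160.602) / 1837.563928 = 24.040519

x=26.508 y=24.041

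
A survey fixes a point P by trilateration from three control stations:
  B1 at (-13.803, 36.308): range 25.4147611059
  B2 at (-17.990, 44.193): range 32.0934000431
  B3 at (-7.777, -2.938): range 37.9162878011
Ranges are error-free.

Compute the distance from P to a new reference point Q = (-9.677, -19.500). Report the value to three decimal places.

53.670

eq1: (x + 13.803)² + (y − 36.308)² = 25.4147611059²
eq2: (x + 17.990)² + (y − 44.193)² = 32.0934000431²
eq3: (x + 7.777)² + (y + 2.938)² = 37.9162878011²
eq1−eq2, eq1−eq3 (x²,y² cancel):
  -8.374·x + 15.770·y = 383.791432
  12.052·x − 78.492·y = -2231.414899
det = -8.374·-78.492 − 15.770·12.052 = 467.231968
x = (383.791432·-78.492 − 15.770·-2231.414899) / 467.231968 = 10.840131
y = (-8.374·-2231.414899 − 383.791432·12.052) / 467.231968 = 30.093005
|P − Q| = √((10.840131 − -9.677)² + (30.093005 − -19.500)²) = 53.669534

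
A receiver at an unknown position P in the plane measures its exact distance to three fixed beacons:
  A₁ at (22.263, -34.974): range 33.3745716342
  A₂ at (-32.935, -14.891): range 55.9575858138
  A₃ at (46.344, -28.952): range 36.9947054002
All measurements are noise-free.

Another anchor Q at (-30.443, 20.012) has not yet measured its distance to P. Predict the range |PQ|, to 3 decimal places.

eq1: (x − 22.263)² + (y + 34.974)² = 33.3745716342²
eq2: (x + 32.935)² + (y + 14.891)² = 55.9575858138²
eq3: (x − 46.344)² + (y + 28.952)² = 36.9947054002²
eq3−eq1, eq3−eq2 (x²,y² cancel):
  -48.162·x − 12.044·y = -1012.416599
  -158.558·x + 28.122·y = -3442.171716
det = -48.162·28.122 − -12.044·-158.558 = -3264.084316
x = (-1012.416599·28.122 − -12.044·-3442.171716) / -3264.084316 = 21.423679
y = (-48.162·-3442.171716 − -1012.416599·-158.558) / -3264.084316 = -1.609984
|P − Q| = √((21.423679 − -30.443)² + (-1.609984 − 20.012)²) = 56.193083

56.193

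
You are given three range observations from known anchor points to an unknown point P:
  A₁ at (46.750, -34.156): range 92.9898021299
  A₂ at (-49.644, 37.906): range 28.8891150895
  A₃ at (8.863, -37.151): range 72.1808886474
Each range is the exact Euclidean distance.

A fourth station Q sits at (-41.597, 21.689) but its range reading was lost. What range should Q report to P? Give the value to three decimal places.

eq1: (x − 46.750)² + (y + 34.156)² = 92.9898021299²
eq2: (x + 49.644)² + (y − 37.906)² = 28.8891150895²
eq3: (x − 8.863)² + (y + 37.151)² = 72.1808886474²
eq2−eq3, eq2−eq1 (x²,y² cancel):
  117.014·x − 150.114·y = -6818.141717
  192.788·x − 144.124·y = -8361.719065
det = 117.014·-144.124 − -150.114·192.788 = 12075.652096
x = (-6818.141717·-144.124 − -150.114·-8361.719065) / 12075.652096 = -22.570478
y = (117.014·-8361.719065 − -6818.141717·192.788) / 12075.652096 = 27.826051
|P − Q| = √((-22.570478 − -41.597)² + (27.826051 − 21.689)²) = 19.991797

19.992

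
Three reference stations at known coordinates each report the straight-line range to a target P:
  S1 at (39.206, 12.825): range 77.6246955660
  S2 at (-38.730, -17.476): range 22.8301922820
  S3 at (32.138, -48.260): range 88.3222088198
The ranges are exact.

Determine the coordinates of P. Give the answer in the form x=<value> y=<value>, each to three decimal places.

eq1: (x − 39.206)² + (y − 12.825)² = 77.6246955660²
eq2: (x + 38.730)² + (y + 17.476)² = 22.8301922820²
eq3: (x − 32.138)² + (y + 48.260)² = 88.3222088198²
eq3−eq2, eq3−eq1 (x²,y² cancel):
  -141.736·x + 61.568·y = 5723.139723
  14.136·x + 122.170·y = 114.931626
det = -141.736·122.170 − 61.568·14.136 = -18186.212368
x = (5723.139723·122.170 − 61.568·114.931626) / -18186.212368 = -38.057395
y = (-141.736·114.931626 − 5723.139723·14.136) / -18186.212368 = 5.344282

x=-38.057 y=5.344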